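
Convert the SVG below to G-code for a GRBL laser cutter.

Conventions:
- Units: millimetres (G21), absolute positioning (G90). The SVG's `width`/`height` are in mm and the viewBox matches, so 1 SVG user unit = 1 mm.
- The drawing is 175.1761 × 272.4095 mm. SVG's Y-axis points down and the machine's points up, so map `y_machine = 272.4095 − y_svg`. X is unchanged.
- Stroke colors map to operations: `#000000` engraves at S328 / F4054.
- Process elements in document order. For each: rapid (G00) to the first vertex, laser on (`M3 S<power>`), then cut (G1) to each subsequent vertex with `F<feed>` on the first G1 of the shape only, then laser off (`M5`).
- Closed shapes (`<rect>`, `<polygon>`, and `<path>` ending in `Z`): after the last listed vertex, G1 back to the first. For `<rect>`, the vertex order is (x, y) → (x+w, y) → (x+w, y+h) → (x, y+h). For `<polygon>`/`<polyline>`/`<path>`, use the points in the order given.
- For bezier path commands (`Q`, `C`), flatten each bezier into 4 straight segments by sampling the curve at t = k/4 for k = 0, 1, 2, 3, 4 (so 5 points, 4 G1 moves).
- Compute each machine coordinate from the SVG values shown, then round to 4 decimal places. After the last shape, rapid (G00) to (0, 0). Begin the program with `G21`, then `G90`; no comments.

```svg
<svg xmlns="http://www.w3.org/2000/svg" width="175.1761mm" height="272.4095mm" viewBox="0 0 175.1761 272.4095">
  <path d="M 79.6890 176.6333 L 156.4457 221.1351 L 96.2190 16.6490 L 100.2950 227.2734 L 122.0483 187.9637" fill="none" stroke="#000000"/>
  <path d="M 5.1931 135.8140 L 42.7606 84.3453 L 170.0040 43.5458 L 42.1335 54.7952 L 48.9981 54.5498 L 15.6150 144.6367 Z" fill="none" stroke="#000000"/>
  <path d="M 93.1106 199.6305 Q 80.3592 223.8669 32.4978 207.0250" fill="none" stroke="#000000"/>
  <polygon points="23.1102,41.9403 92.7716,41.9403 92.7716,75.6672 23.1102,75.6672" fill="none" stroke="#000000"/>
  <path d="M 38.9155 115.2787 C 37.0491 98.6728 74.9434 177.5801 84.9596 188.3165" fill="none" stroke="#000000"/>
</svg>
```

1 u = 1 mm; y_m = 272.4095 − y.

[1] `<path>` open polyline, #000000→engrave S328 F4054: (79.6890,95.7762) → (156.4457,51.2744) → (96.2190,255.7605) → (100.2950,45.1361) → (122.0483,84.4458)

[2] `<path>` closed polygon, #000000→engrave S328 F4054: (5.1931,136.5955) → (42.7606,188.0642) → (170.0040,228.8637) → (42.1335,217.6143) → (48.9981,217.8597) → (15.6150,127.7728) → (5.1931,136.5955) (closed)

[3] `<path>` quadratic bezier, #000000→engrave S328 F4054: (93.1106,72.7790) → (84.5405,63.2282) → (71.5817,58.8122) → (54.2341,59.5309) → (32.4978,65.3845)

[4] `<polygon>` rectangle, #000000→engrave S328 F4054: (23.1102,230.4692) → (92.7716,230.4692) → (92.7716,196.7423) → (23.1102,196.7423) → (23.1102,230.4692) (closed)

[5] `<path>` cubic bezier, #000000→engrave S328 F4054: (38.9155,157.1308) → (43.9140,154.2341) → (57.4816,130.8653) → (73.2772,102.3698) → (84.9596,84.0930)

G21
G90
G00 X79.6890 Y95.7762
M3 S328
G1 X156.4457 Y51.2744 F4054
G1 X96.2190 Y255.7605
G1 X100.2950 Y45.1361
G1 X122.0483 Y84.4458
M5
G00 X5.1931 Y136.5955
M3 S328
G1 X42.7606 Y188.0642 F4054
G1 X170.0040 Y228.8637
G1 X42.1335 Y217.6143
G1 X48.9981 Y217.8597
G1 X15.6150 Y127.7728
G1 X5.1931 Y136.5955
M5
G00 X93.1106 Y72.7790
M3 S328
G1 X84.5405 Y63.2282 F4054
G1 X71.5817 Y58.8122
G1 X54.2341 Y59.5309
G1 X32.4978 Y65.3845
M5
G00 X23.1102 Y230.4692
M3 S328
G1 X92.7716 Y230.4692 F4054
G1 X92.7716 Y196.7423
G1 X23.1102 Y196.7423
G1 X23.1102 Y230.4692
M5
G00 X38.9155 Y157.1308
M3 S328
G1 X43.9140 Y154.2341 F4054
G1 X57.4816 Y130.8653
G1 X73.2772 Y102.3698
G1 X84.9596 Y84.0930
M5
G00 X0.0000 Y0.0000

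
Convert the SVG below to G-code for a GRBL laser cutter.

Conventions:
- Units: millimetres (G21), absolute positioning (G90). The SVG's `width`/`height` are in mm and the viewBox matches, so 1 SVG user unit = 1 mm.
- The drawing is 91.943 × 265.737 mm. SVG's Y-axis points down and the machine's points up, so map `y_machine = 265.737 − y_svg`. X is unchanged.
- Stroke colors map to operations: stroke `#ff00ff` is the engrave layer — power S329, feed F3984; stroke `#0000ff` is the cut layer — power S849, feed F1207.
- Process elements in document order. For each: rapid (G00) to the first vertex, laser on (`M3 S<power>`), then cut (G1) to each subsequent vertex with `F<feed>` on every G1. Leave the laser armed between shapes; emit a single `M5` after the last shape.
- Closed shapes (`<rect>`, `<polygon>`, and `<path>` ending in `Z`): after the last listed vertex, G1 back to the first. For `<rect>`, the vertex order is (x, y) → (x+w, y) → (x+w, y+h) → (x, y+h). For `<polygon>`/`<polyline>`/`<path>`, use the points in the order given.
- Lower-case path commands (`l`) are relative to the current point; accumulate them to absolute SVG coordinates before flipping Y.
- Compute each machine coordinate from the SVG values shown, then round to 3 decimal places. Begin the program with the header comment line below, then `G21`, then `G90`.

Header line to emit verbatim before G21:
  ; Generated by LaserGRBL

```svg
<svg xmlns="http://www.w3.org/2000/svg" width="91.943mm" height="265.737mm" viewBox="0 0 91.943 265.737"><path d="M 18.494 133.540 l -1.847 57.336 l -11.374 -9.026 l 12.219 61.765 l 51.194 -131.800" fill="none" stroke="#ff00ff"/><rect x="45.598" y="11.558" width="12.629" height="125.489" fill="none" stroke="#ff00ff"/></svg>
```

; Generated by LaserGRBL
G21
G90
G00 X18.494 Y132.197
M3 S329
G1 X16.647 Y74.861 F3984
G1 X5.273 Y83.887 F3984
G1 X17.492 Y22.122 F3984
G1 X68.686 Y153.922 F3984
G00 X45.598 Y254.179
M3 S329
G1 X58.227 Y254.179 F3984
G1 X58.227 Y128.690 F3984
G1 X45.598 Y128.690 F3984
G1 X45.598 Y254.179 F3984
M5

1 u = 1 mm; y_m = 265.737 − y.

[1] `<path>` open polyline, #ff00ff→engrave S329 F3984: (18.494,132.197) → (16.647,74.861) → (5.273,83.887) → (17.492,22.122) → (68.686,153.922)

[2] `<rect>` rectangle, #ff00ff→engrave S329 F3984: (45.598,254.179) → (58.227,254.179) → (58.227,128.690) → (45.598,128.690) → (45.598,254.179) (closed)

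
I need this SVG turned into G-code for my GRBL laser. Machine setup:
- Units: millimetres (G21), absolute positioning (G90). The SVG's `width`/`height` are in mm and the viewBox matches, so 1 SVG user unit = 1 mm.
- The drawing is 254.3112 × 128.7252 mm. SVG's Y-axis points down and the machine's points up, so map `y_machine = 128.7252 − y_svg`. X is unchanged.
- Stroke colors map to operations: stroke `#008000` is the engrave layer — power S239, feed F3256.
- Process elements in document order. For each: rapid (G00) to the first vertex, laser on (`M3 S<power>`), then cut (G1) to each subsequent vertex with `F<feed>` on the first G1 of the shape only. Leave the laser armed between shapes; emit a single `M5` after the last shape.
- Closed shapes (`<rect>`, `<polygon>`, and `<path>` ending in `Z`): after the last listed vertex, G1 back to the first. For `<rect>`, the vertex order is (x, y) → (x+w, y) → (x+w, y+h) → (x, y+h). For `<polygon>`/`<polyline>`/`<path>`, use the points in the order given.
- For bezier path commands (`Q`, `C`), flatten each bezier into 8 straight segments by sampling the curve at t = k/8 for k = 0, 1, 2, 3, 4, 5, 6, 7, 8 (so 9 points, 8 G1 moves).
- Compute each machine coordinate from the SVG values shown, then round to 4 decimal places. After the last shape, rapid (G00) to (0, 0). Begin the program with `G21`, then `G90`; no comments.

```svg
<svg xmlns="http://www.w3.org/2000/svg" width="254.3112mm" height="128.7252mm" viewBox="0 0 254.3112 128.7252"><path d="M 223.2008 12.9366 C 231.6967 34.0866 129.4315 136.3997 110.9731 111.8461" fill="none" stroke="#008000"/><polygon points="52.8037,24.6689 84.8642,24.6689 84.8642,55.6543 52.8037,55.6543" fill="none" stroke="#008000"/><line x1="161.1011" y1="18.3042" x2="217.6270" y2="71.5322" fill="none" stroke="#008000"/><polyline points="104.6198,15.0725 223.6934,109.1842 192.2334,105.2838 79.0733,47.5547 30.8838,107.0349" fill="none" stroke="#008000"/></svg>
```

1 u = 1 mm; y_m = 128.7252 − y.

[1] `<path>` cubic bezier, #008000→engrave S239 F3256: (223.2008,115.7886) → (221.5749,104.4591) → (211.8451,87.9585) → (196.2918,68.7245) → (177.1948,49.1950) → (156.8344,31.8079) → (137.4906,19.0009) → (121.4434,13.2121) → (110.9731,16.8791)

[2] `<polygon>` rectangle, #008000→engrave S239 F3256: (52.8037,104.0563) → (84.8642,104.0563) → (84.8642,73.0709) → (52.8037,73.0709) → (52.8037,104.0563) (closed)

[3] `<line>` line segment, #008000→engrave S239 F3256: (161.1011,110.4210) → (217.6270,57.1930)

[4] `<polyline>` open polyline, #008000→engrave S239 F3256: (104.6198,113.6527) → (223.6934,19.5410) → (192.2334,23.4414) → (79.0733,81.1705) → (30.8838,21.6903)

G21
G90
G00 X223.2008 Y115.7886
M3 S239
G1 X221.5749 Y104.4591 F3256
G1 X211.8451 Y87.9585
G1 X196.2918 Y68.7245
G1 X177.1948 Y49.1950
G1 X156.8344 Y31.8079
G1 X137.4906 Y19.0009
G1 X121.4434 Y13.2121
G1 X110.9731 Y16.8791
G00 X52.8037 Y104.0563
M3 S239
G1 X84.8642 Y104.0563 F3256
G1 X84.8642 Y73.0709
G1 X52.8037 Y73.0709
G1 X52.8037 Y104.0563
G00 X161.1011 Y110.4210
M3 S239
G1 X217.6270 Y57.1930 F3256
G00 X104.6198 Y113.6527
M3 S239
G1 X223.6934 Y19.5410 F3256
G1 X192.2334 Y23.4414
G1 X79.0733 Y81.1705
G1 X30.8838 Y21.6903
M5
G00 X0.0000 Y0.0000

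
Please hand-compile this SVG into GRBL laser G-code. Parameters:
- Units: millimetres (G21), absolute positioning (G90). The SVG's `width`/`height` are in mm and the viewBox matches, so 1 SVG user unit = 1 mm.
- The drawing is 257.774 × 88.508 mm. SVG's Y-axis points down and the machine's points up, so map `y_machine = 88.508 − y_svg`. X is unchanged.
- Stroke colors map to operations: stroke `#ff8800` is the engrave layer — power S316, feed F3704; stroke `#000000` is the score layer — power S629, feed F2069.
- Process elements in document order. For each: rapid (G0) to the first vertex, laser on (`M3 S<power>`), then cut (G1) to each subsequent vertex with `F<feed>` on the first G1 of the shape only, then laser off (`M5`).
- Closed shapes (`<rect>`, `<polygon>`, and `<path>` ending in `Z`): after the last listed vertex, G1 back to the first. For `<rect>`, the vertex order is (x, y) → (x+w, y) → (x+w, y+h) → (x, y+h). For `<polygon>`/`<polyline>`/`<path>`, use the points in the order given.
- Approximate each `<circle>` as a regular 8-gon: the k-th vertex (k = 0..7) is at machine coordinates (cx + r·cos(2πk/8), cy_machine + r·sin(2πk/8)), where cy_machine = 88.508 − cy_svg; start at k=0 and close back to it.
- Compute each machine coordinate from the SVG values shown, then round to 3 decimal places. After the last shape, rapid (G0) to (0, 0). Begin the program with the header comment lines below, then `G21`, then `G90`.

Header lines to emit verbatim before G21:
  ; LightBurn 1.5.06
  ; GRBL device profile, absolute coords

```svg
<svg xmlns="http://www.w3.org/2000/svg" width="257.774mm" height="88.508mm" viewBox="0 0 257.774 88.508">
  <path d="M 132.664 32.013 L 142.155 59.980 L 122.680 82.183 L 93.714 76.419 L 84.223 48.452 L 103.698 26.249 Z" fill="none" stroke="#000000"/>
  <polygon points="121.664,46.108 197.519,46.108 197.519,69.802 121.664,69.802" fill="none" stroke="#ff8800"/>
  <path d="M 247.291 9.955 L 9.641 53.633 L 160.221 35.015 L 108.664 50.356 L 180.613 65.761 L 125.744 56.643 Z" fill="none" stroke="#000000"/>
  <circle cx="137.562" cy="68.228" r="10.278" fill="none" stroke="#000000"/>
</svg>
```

Since the viewBox matches the mm dimensions, user units are millimetres directly. The only transform is the Y-flip y_m = 88.508 − y_svg.

Shape 1 is a regular polygon drawn with `<path>`. Its stroke #000000 means score at S629, F2069. After flipping Y the toolpath is (132.664,56.495) → (142.155,28.528) → (122.680,6.325) → (93.714,12.089) → (84.223,40.056) → (103.698,62.259) → (132.664,56.495), returning to the start.

Shape 2 is a rectangle drawn with `<polygon>`. Its stroke #ff8800 means engrave at S316, F3704. After flipping Y the toolpath is (121.664,42.400) → (197.519,42.400) → (197.519,18.706) → (121.664,18.706) → (121.664,42.400), returning to the start.

Shape 3 is a closed polygon drawn with `<path>`. Its stroke #000000 means score at S629, F2069. After flipping Y the toolpath is (247.291,78.553) → (9.641,34.875) → (160.221,53.493) → (108.664,38.152) → (180.613,22.747) → (125.744,31.865) → (247.291,78.553), returning to the start.

Shape 4 is a circle drawn with `<circle>`. Its stroke #000000 means score at S629, F2069. After flipping Y the toolpath is (147.840,20.280) → (144.830,27.548) → (137.562,30.558) → (130.294,27.548) → (127.284,20.280) → (130.294,13.012) → (137.562,10.002) → (144.830,13.012) → (147.840,20.280), returning to the start.

; LightBurn 1.5.06
; GRBL device profile, absolute coords
G21
G90
G0 X132.664 Y56.495
M3 S629
G1 X142.155 Y28.528 F2069
G1 X122.680 Y6.325
G1 X93.714 Y12.089
G1 X84.223 Y40.056
G1 X103.698 Y62.259
G1 X132.664 Y56.495
M5
G0 X121.664 Y42.400
M3 S316
G1 X197.519 Y42.400 F3704
G1 X197.519 Y18.706
G1 X121.664 Y18.706
G1 X121.664 Y42.400
M5
G0 X247.291 Y78.553
M3 S629
G1 X9.641 Y34.875 F2069
G1 X160.221 Y53.493
G1 X108.664 Y38.152
G1 X180.613 Y22.747
G1 X125.744 Y31.865
G1 X247.291 Y78.553
M5
G0 X147.840 Y20.280
M3 S629
G1 X144.830 Y27.548 F2069
G1 X137.562 Y30.558
G1 X130.294 Y27.548
G1 X127.284 Y20.280
G1 X130.294 Y13.012
G1 X137.562 Y10.002
G1 X144.830 Y13.012
G1 X147.840 Y20.280
M5
G0 X0.000 Y0.000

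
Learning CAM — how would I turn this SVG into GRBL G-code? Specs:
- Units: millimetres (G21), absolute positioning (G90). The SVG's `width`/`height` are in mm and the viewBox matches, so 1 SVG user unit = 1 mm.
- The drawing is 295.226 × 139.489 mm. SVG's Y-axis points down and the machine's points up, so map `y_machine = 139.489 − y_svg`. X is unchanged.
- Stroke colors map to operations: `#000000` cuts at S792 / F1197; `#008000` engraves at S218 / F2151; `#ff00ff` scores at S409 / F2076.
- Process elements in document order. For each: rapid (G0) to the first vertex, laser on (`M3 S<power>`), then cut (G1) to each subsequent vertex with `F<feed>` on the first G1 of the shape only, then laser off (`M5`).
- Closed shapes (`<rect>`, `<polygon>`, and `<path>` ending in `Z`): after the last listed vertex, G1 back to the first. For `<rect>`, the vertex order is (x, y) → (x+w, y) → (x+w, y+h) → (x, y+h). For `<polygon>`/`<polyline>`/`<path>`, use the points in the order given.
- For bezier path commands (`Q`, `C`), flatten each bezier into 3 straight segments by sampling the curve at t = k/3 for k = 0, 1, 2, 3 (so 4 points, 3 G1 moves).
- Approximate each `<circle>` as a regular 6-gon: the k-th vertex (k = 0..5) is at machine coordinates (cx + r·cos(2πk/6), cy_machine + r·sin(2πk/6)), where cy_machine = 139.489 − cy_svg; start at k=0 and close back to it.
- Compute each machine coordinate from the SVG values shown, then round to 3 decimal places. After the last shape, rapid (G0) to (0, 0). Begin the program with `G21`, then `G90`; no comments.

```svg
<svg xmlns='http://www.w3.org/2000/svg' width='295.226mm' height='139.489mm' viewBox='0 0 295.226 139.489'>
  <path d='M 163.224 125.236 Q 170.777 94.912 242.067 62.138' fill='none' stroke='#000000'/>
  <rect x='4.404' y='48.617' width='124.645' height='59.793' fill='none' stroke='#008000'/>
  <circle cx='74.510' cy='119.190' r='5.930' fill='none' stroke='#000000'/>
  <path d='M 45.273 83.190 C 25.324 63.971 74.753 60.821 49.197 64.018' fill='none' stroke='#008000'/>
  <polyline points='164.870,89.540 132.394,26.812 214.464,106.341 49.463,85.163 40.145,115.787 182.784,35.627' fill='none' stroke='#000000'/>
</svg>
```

G21
G90
G0 X163.224 Y14.253
M3 S792
G1 X175.341 Y34.741 F1197
G1 X201.622 Y55.774
G1 X242.067 Y77.351
M5
G0 X4.404 Y90.872
M3 S218
G1 X129.049 Y90.872 F2151
G1 X129.049 Y31.079
G1 X4.404 Y31.079
G1 X4.404 Y90.872
M5
G0 X80.440 Y20.299
M3 S792
G1 X77.475 Y25.435 F1197
G1 X71.545 Y25.435
G1 X68.580 Y20.299
G1 X71.545 Y15.163
G1 X77.475 Y15.163
G1 X80.440 Y20.299
M5
G0 X45.273 Y56.299
M3 S218
G1 X43.103 Y70.522 F2151
G1 X55.105 Y76.192
G1 X49.197 Y75.471
M5
G0 X164.870 Y49.949
M3 S792
G1 X132.394 Y112.677 F1197
G1 X214.464 Y33.148
G1 X49.463 Y54.326
G1 X40.145 Y23.702
G1 X182.784 Y103.862
M5
G0 X0.000 Y0.000

Since the viewBox matches the mm dimensions, user units are millimetres directly. The only transform is the Y-flip y_m = 139.489 − y_svg.

Shape 1 is a quadratic bezier drawn with `<path>`. Its stroke #000000 means cut at S792, F1197. After flipping Y the toolpath is (163.224,14.253) → (175.341,34.741) → (201.622,55.774) → (242.067,77.351).

Shape 2 is a rectangle drawn with `<rect>`. Its stroke #008000 means engrave at S218, F2151. After flipping Y the toolpath is (4.404,90.872) → (129.049,90.872) → (129.049,31.079) → (4.404,31.079) → (4.404,90.872), returning to the start.

Shape 3 is a circle drawn with `<circle>`. Its stroke #000000 means cut at S792, F1197. After flipping Y the toolpath is (80.440,20.299) → (77.475,25.435) → (71.545,25.435) → (68.580,20.299) → (71.545,15.163) → (77.475,15.163) → (80.440,20.299), returning to the start.

Shape 4 is a cubic bezier drawn with `<path>`. Its stroke #008000 means engrave at S218, F2151. After flipping Y the toolpath is (45.273,56.299) → (43.103,70.522) → (55.105,76.192) → (49.197,75.471).

Shape 5 is a open polyline drawn with `<polyline>`. Its stroke #000000 means cut at S792, F1197. After flipping Y the toolpath is (164.870,49.949) → (132.394,112.677) → (214.464,33.148) → (49.463,54.326) → (40.145,23.702) → (182.784,103.862).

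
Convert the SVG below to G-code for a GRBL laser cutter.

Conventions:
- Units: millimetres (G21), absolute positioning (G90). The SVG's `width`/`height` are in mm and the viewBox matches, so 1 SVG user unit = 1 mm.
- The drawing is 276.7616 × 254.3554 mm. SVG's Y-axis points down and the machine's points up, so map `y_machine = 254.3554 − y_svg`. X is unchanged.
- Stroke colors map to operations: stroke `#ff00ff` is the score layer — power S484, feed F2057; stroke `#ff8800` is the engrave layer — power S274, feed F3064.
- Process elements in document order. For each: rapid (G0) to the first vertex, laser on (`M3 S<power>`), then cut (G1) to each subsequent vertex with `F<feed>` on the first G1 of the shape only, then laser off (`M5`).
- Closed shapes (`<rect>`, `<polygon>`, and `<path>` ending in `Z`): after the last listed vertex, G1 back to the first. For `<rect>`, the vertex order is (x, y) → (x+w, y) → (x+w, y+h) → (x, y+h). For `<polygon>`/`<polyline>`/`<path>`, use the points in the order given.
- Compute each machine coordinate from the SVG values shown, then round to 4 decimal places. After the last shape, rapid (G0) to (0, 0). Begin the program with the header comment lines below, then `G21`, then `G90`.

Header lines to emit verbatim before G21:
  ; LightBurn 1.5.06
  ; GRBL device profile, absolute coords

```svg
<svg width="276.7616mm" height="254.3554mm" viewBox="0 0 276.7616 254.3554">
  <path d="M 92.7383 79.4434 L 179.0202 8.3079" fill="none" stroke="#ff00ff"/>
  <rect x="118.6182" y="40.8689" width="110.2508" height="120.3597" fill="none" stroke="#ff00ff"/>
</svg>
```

; LightBurn 1.5.06
; GRBL device profile, absolute coords
G21
G90
G0 X92.7383 Y174.9120
M3 S484
G1 X179.0202 Y246.0475 F2057
M5
G0 X118.6182 Y213.4865
M3 S484
G1 X228.8690 Y213.4865 F2057
G1 X228.8690 Y93.1268
G1 X118.6182 Y93.1268
G1 X118.6182 Y213.4865
M5
G0 X0.0000 Y0.0000

Since the viewBox matches the mm dimensions, user units are millimetres directly. The only transform is the Y-flip y_m = 254.3554 − y_svg.

Shape 1 is a line segment drawn with `<path>`. Its stroke #ff00ff means score at S484, F2057. After flipping Y the toolpath is (92.7383,174.9120) → (179.0202,246.0475).

Shape 2 is a rectangle drawn with `<rect>`. Its stroke #ff00ff means score at S484, F2057. After flipping Y the toolpath is (118.6182,213.4865) → (228.8690,213.4865) → (228.8690,93.1268) → (118.6182,93.1268) → (118.6182,213.4865), returning to the start.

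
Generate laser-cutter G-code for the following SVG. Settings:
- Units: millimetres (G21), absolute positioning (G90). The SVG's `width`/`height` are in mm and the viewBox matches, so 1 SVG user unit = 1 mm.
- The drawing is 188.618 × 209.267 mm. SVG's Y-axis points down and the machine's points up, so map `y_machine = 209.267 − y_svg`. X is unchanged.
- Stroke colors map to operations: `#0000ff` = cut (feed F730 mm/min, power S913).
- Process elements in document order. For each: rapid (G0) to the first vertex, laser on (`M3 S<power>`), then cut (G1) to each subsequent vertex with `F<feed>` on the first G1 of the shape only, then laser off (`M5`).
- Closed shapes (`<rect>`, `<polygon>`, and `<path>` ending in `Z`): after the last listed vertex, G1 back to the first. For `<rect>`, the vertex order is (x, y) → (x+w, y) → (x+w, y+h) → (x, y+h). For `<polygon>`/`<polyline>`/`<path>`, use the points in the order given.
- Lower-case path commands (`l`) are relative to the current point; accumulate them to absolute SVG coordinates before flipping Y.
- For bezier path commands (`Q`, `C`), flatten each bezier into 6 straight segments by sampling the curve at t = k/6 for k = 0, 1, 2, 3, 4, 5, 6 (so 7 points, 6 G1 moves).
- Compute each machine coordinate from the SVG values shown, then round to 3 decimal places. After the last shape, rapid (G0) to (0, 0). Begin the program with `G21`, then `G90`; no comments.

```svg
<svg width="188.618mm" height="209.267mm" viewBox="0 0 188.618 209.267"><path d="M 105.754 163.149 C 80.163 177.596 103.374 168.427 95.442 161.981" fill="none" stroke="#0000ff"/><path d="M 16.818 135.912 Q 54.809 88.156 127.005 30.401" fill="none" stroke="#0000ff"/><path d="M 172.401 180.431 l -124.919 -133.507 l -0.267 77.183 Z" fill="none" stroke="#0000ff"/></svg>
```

G21
G90
G0 X105.754 Y46.118
M3 S913
G1 X96.655 Y40.741 F730
G1 X93.469 Y38.567
G1 X93.976 Y38.867
G1 X95.954 Y40.908
G1 X97.183 Y43.958
G1 X95.442 Y47.286
M5
G0 X16.818 Y73.355
M3 S913
G1 X30.432 Y89.551 F730
G1 X45.946 Y106.303
G1 X63.360 Y123.611
G1 X82.675 Y141.474
G1 X103.890 Y159.892
G1 X127.005 Y178.866
M5
G0 X172.401 Y28.836
M3 S913
G1 X47.482 Y162.343 F730
G1 X47.215 Y85.160
G1 X172.401 Y28.836
M5
G0 X0.000 Y0.000

viewBox `0 0 188.618 209.267` with mm width/height → 1 unit = 1 mm. Flip: y_m = 209.267 − y_svg.

**Shape 1** — `<path>` cubic bezier, stroke `#0000ff` → cut (S913, F730). Control points (SVG): P0=(105.754,163.149), P1=(80.163,177.596), P2=(103.374,168.427), P3=(95.442,161.981); sampled at t=k/6. Machine vertices: (105.754,46.118) → (96.655,40.741) → (93.469,38.567) → (93.976,38.867) → (95.954,40.908) → (97.183,43.958) → (95.442,47.286). Open path.

**Shape 2** — `<path>` quadratic bezier, stroke `#0000ff` → cut (S913, F730). Control points (SVG): P0=(16.818,135.912), P1=(54.809,88.156), P2=(127.005,30.401); sampled at t=k/6. Machine vertices: (16.818,73.355) → (30.432,89.551) → (45.946,106.303) → (63.360,123.611) → (82.675,141.474) → (103.890,159.892) → (127.005,178.866). Open path.

**Shape 3** — `<path>` closed polygon, stroke `#0000ff` → cut (S913, F730). Machine vertices: (172.401,28.836) → (47.482,162.343) → (47.215,85.160) → (172.401,28.836). Closed: final G1 returns to the first vertex.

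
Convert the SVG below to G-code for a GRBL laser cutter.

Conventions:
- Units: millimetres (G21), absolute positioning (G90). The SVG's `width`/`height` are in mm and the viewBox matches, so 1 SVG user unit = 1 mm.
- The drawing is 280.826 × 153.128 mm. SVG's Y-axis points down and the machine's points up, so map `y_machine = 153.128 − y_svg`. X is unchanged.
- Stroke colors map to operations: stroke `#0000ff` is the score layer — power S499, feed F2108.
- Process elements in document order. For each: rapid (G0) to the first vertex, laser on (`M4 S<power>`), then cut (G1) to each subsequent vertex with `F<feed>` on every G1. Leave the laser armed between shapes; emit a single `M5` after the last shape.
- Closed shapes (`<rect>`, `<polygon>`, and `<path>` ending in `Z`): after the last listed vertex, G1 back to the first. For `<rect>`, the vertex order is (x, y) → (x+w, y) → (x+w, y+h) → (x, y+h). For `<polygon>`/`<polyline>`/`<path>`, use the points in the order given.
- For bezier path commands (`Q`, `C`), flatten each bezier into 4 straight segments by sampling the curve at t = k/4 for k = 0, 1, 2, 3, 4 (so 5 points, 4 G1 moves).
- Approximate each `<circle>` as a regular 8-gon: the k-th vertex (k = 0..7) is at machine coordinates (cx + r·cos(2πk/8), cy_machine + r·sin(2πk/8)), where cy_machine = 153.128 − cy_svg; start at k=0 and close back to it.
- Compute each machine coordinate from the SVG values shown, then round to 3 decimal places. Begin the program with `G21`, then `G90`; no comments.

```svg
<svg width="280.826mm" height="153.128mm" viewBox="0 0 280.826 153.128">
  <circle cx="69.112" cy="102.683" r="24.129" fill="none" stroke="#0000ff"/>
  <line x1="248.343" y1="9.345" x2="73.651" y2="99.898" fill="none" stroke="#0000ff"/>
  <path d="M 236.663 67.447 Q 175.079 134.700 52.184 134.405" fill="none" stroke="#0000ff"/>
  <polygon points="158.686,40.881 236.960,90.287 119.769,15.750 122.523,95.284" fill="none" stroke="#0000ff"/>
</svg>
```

G21
G90
G0 X93.241 Y50.445
M4 S499
G1 X86.174 Y67.507 F2108
G1 X69.112 Y74.574 F2108
G1 X52.050 Y67.507 F2108
G1 X44.983 Y50.445 F2108
G1 X52.050 Y33.383 F2108
G1 X69.112 Y26.316 F2108
G1 X86.174 Y33.383 F2108
G1 X93.241 Y50.445 F2108
G0 X248.343 Y143.783
M4 S499
G1 X73.651 Y53.230 F2108
G0 X236.663 Y85.681
M4 S499
G1 X202.039 Y56.276 F2108
G1 X159.751 Y35.315 F2108
G1 X109.800 Y22.797 F2108
G1 X52.184 Y18.723 F2108
G0 X158.686 Y112.247
M4 S499
G1 X236.960 Y62.841 F2108
G1 X119.769 Y137.378 F2108
G1 X122.523 Y57.844 F2108
G1 X158.686 Y112.247 F2108
M5

viewBox `0 0 280.826 153.128` with mm width/height → 1 unit = 1 mm. Flip: y_m = 153.128 − y_svg.

**Shape 1** — `<circle>` circle, stroke `#0000ff` → score (S499, F2108). Machine vertices: (93.241,50.445) → (86.174,67.507) → (69.112,74.574) → (52.050,67.507) → (44.983,50.445) → (52.050,33.383) → (69.112,26.316) → (86.174,33.383) → (93.241,50.445). Closed: final G1 returns to the first vertex.

**Shape 2** — `<line>` line segment, stroke `#0000ff` → score (S499, F2108). Machine vertices: (248.343,143.783) → (73.651,53.230). Open path.

**Shape 3** — `<path>` quadratic bezier, stroke `#0000ff` → score (S499, F2108). Control points (SVG): P0=(236.663,67.447), P1=(175.079,134.700), P2=(52.184,134.405); sampled at t=k/4. Machine vertices: (236.663,85.681) → (202.039,56.276) → (159.751,35.315) → (109.800,22.797) → (52.184,18.723). Open path.

**Shape 4** — `<polygon>` closed polygon, stroke `#0000ff` → score (S499, F2108). Machine vertices: (158.686,112.247) → (236.960,62.841) → (119.769,137.378) → (122.523,57.844) → (158.686,112.247). Closed: final G1 returns to the first vertex.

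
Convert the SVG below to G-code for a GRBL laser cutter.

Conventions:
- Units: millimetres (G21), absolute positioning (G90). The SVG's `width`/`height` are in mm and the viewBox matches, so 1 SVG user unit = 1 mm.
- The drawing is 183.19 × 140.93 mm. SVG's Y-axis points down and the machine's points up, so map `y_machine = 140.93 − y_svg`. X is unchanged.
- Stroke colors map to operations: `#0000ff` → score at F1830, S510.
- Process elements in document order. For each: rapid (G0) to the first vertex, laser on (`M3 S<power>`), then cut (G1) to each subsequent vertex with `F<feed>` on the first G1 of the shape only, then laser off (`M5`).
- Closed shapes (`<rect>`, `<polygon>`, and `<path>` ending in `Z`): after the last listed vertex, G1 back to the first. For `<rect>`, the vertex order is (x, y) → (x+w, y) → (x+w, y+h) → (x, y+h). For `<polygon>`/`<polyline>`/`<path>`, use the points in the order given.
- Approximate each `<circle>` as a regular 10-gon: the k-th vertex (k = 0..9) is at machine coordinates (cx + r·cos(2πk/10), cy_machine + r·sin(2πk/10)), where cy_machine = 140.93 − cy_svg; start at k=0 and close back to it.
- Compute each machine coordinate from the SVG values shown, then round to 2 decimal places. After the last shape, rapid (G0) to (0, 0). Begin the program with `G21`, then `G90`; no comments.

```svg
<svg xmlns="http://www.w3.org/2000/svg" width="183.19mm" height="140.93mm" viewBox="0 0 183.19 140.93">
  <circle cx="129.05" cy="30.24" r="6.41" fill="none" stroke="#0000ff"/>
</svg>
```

Since the viewBox matches the mm dimensions, user units are millimetres directly. The only transform is the Y-flip y_m = 140.93 − y_svg.

Shape 1 is a circle drawn with `<circle>`. Its stroke #0000ff means score at S510, F1830. After flipping Y the toolpath is (135.46,110.69) → (134.24,114.46) → (131.03,116.79) → (127.07,116.79) → (123.86,114.46) → (122.64,110.69) → (123.86,106.92) → (127.07,104.59) → (131.03,104.59) → (134.24,106.92) → (135.46,110.69), returning to the start.

G21
G90
G0 X135.46 Y110.69
M3 S510
G1 X134.24 Y114.46 F1830
G1 X131.03 Y116.79
G1 X127.07 Y116.79
G1 X123.86 Y114.46
G1 X122.64 Y110.69
G1 X123.86 Y106.92
G1 X127.07 Y104.59
G1 X131.03 Y104.59
G1 X134.24 Y106.92
G1 X135.46 Y110.69
M5
G0 X0.00 Y0.00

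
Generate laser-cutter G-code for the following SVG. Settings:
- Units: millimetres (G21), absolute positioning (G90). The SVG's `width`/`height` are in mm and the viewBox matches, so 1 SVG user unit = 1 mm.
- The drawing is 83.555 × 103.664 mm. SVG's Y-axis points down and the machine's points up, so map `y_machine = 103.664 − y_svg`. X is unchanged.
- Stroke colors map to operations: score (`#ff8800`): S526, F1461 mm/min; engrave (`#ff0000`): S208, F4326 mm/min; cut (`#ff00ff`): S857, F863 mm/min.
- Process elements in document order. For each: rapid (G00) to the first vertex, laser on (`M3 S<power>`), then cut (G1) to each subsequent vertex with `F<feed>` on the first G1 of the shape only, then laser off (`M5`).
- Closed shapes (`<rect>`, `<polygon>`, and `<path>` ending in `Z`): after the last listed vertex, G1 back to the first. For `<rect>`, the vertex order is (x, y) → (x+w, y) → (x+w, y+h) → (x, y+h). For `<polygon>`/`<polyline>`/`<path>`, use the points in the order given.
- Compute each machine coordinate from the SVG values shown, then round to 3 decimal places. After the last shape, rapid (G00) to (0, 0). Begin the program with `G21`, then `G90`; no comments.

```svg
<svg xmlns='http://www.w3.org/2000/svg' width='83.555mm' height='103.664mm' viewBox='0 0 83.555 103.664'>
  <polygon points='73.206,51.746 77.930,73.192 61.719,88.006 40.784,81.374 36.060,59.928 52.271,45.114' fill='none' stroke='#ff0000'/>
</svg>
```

G21
G90
G00 X73.206 Y51.918
M3 S208
G1 X77.930 Y30.472 F4326
G1 X61.719 Y15.658
G1 X40.784 Y22.290
G1 X36.060 Y43.736
G1 X52.271 Y58.550
G1 X73.206 Y51.918
M5
G00 X0.000 Y0.000

1 u = 1 mm; y_m = 103.664 − y.

[1] `<polygon>` regular polygon, #ff0000→engrave S208 F4326: (73.206,51.918) → (77.930,30.472) → (61.719,15.658) → (40.784,22.290) → (36.060,43.736) → (52.271,58.550) → (73.206,51.918) (closed)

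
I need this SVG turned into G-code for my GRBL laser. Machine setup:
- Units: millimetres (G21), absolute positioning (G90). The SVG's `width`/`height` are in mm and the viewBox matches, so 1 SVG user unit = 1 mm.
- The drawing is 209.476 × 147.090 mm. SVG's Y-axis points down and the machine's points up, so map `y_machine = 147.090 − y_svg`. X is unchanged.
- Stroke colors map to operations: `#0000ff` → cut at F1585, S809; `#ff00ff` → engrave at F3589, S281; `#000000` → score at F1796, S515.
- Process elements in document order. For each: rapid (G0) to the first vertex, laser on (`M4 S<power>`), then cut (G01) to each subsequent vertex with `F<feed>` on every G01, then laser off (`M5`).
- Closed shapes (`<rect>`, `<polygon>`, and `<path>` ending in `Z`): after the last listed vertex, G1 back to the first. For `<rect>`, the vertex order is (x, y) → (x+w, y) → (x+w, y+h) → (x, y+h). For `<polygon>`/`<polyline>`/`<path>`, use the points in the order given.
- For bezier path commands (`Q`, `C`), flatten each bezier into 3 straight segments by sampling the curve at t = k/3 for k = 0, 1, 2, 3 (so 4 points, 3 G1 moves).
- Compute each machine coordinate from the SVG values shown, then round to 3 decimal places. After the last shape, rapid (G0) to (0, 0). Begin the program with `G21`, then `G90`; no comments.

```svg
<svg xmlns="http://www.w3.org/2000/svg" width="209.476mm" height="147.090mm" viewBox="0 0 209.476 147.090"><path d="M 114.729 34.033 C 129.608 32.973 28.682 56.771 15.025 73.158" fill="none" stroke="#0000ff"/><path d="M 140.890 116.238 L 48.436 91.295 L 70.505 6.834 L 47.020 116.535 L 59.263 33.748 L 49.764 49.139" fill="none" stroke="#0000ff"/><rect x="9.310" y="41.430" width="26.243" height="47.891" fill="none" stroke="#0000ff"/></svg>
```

G21
G90
G0 X114.729 Y113.057
M4 S809
G01 X98.528 Y107.026 F1585
G01 X50.250 Y91.594 F1585
G01 X15.025 Y73.932 F1585
M5
G0 X140.890 Y30.852
M4 S809
G01 X48.436 Y55.795 F1585
G01 X70.505 Y140.256 F1585
G01 X47.020 Y30.555 F1585
G01 X59.263 Y113.342 F1585
G01 X49.764 Y97.951 F1585
M5
G0 X9.310 Y105.660
M4 S809
G01 X35.553 Y105.660 F1585
G01 X35.553 Y57.769 F1585
G01 X9.310 Y57.769 F1585
G01 X9.310 Y105.660 F1585
M5
G0 X0.000 Y0.000

1 u = 1 mm; y_m = 147.090 − y.

[1] `<path>` cubic bezier, #0000ff→cut S809 F1585: (114.729,113.057) → (98.528,107.026) → (50.250,91.594) → (15.025,73.932)

[2] `<path>` open polyline, #0000ff→cut S809 F1585: (140.890,30.852) → (48.436,55.795) → (70.505,140.256) → (47.020,30.555) → (59.263,113.342) → (49.764,97.951)

[3] `<rect>` rectangle, #0000ff→cut S809 F1585: (9.310,105.660) → (35.553,105.660) → (35.553,57.769) → (9.310,57.769) → (9.310,105.660) (closed)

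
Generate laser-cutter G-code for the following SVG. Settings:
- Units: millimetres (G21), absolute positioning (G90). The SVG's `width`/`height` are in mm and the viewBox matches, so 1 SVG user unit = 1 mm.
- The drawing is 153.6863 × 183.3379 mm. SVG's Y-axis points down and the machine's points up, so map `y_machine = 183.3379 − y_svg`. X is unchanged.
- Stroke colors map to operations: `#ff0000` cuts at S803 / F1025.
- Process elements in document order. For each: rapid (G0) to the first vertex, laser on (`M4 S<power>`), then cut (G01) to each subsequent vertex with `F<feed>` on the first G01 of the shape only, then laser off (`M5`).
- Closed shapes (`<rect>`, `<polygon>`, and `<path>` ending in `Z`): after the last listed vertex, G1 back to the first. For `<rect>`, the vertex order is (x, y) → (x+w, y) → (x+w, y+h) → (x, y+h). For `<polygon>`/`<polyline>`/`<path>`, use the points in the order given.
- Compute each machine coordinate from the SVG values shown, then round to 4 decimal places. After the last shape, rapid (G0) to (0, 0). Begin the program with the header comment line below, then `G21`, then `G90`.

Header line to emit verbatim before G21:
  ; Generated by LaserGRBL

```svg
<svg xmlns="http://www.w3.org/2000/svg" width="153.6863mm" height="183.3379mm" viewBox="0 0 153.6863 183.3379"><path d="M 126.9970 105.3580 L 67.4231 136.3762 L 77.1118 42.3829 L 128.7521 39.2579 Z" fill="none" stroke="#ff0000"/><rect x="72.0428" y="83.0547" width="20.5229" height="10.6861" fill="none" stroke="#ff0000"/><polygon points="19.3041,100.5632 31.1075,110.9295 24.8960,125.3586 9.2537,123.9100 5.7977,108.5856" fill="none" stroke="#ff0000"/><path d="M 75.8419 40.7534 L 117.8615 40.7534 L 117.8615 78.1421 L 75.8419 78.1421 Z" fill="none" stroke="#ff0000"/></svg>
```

; Generated by LaserGRBL
G21
G90
G0 X126.9970 Y77.9799
M4 S803
G01 X67.4231 Y46.9617 F1025
G01 X77.1118 Y140.9550
G01 X128.7521 Y144.0800
G01 X126.9970 Y77.9799
M5
G0 X72.0428 Y100.2832
M4 S803
G01 X92.5657 Y100.2832 F1025
G01 X92.5657 Y89.5971
G01 X72.0428 Y89.5971
G01 X72.0428 Y100.2832
M5
G0 X19.3041 Y82.7747
M4 S803
G01 X31.1075 Y72.4084 F1025
G01 X24.8960 Y57.9793
G01 X9.2537 Y59.4279
G01 X5.7977 Y74.7523
G01 X19.3041 Y82.7747
M5
G0 X75.8419 Y142.5845
M4 S803
G01 X117.8615 Y142.5845 F1025
G01 X117.8615 Y105.1958
G01 X75.8419 Y105.1958
G01 X75.8419 Y142.5845
M5
G0 X0.0000 Y0.0000

Since the viewBox matches the mm dimensions, user units are millimetres directly. The only transform is the Y-flip y_m = 183.3379 − y_svg.

Shape 1 is a closed polygon drawn with `<path>`. Its stroke #ff0000 means cut at S803, F1025. After flipping Y the toolpath is (126.9970,77.9799) → (67.4231,46.9617) → (77.1118,140.9550) → (128.7521,144.0800) → (126.9970,77.9799), returning to the start.

Shape 2 is a rectangle drawn with `<rect>`. Its stroke #ff0000 means cut at S803, F1025. After flipping Y the toolpath is (72.0428,100.2832) → (92.5657,100.2832) → (92.5657,89.5971) → (72.0428,89.5971) → (72.0428,100.2832), returning to the start.

Shape 3 is a regular polygon drawn with `<polygon>`. Its stroke #ff0000 means cut at S803, F1025. After flipping Y the toolpath is (19.3041,82.7747) → (31.1075,72.4084) → (24.8960,57.9793) → (9.2537,59.4279) → (5.7977,74.7523) → (19.3041,82.7747), returning to the start.

Shape 4 is a rectangle drawn with `<path>`. Its stroke #ff0000 means cut at S803, F1025. After flipping Y the toolpath is (75.8419,142.5845) → (117.8615,142.5845) → (117.8615,105.1958) → (75.8419,105.1958) → (75.8419,142.5845), returning to the start.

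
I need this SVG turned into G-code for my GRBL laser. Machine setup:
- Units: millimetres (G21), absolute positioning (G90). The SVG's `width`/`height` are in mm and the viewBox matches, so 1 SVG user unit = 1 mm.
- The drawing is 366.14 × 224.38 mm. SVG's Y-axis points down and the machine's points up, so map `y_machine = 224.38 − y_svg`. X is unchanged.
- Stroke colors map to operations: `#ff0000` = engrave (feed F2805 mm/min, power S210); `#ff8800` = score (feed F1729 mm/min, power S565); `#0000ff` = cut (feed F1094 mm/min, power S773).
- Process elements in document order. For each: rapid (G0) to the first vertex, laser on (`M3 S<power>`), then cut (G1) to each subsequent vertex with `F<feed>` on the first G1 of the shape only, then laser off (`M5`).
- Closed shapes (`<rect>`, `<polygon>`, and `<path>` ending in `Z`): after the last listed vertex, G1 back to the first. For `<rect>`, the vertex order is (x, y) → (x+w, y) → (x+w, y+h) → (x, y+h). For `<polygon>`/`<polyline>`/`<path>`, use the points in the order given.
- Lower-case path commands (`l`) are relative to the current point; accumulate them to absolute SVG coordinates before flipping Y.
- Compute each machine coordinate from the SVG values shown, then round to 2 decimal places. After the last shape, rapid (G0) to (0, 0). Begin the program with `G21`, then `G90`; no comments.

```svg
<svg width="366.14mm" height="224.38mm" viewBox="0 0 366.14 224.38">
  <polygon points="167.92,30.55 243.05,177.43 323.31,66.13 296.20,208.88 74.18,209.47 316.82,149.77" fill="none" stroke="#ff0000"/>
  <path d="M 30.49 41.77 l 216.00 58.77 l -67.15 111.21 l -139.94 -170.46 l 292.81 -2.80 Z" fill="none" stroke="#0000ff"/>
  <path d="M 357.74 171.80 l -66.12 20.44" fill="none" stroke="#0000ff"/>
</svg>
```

viewBox `0 0 366.14 224.38` with mm width/height → 1 unit = 1 mm. Flip: y_m = 224.38 − y_svg.

**Shape 1** — `<polygon>` closed polygon, stroke `#ff0000` → engrave (S210, F2805). Machine vertices: (167.92,193.83) → (243.05,46.95) → (323.31,158.25) → (296.20,15.50) → (74.18,14.91) → (316.82,74.61) → (167.92,193.83). Closed: final G1 returns to the first vertex.

**Shape 2** — `<path>` closed polygon, stroke `#0000ff` → cut (S773, F1094). Machine vertices: (30.49,182.61) → (246.49,123.84) → (179.34,12.63) → (39.40,183.09) → (332.21,185.89) → (30.49,182.61). Closed: final G1 returns to the first vertex.

**Shape 3** — `<path>` line segment, stroke `#0000ff` → cut (S773, F1094). Machine vertices: (357.74,52.58) → (291.62,32.14). Open path.

G21
G90
G0 X167.92 Y193.83
M3 S210
G1 X243.05 Y46.95 F2805
G1 X323.31 Y158.25
G1 X296.20 Y15.50
G1 X74.18 Y14.91
G1 X316.82 Y74.61
G1 X167.92 Y193.83
M5
G0 X30.49 Y182.61
M3 S773
G1 X246.49 Y123.84 F1094
G1 X179.34 Y12.63
G1 X39.40 Y183.09
G1 X332.21 Y185.89
G1 X30.49 Y182.61
M5
G0 X357.74 Y52.58
M3 S773
G1 X291.62 Y32.14 F1094
M5
G0 X0.00 Y0.00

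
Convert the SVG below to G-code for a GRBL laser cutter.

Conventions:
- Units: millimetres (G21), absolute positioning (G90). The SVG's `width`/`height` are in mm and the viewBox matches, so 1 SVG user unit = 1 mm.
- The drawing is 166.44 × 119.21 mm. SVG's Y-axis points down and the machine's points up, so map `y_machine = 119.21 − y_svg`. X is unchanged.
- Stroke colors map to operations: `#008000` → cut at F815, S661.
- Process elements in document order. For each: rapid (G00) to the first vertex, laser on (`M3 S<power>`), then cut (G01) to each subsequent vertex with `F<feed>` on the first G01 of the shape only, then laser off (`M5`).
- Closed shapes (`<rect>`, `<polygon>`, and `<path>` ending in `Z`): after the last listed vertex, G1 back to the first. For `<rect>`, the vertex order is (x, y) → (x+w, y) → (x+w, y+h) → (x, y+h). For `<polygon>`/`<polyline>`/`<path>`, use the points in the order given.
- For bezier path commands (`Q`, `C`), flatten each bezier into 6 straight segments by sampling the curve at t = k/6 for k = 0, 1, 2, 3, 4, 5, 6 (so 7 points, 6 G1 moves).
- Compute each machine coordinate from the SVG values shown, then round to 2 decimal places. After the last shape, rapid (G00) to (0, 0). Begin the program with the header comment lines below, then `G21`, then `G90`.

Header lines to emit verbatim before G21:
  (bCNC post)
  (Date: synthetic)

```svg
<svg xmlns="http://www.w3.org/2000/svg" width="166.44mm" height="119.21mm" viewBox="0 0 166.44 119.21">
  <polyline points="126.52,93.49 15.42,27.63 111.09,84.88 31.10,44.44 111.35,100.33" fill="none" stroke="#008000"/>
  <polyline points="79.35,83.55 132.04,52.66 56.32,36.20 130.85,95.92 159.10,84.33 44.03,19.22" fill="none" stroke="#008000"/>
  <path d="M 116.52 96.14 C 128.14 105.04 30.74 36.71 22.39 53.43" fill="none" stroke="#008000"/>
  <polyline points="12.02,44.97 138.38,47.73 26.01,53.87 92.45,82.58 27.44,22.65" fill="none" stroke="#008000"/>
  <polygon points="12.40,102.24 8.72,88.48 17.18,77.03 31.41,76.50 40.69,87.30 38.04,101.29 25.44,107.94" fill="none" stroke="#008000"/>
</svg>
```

viewBox `0 0 166.44 119.21` with mm width/height → 1 unit = 1 mm. Flip: y_m = 119.21 − y_svg.

**Shape 1** — `<polyline>` open polyline, stroke `#008000` → cut (S661, F815). Machine vertices: (126.52,25.72) → (15.42,91.58) → (111.09,34.33) → (31.10,74.77) → (111.35,18.88). Open path.

**Shape 2** — `<polyline>` open polyline, stroke `#008000` → cut (S661, F815). Machine vertices: (79.35,35.66) → (132.04,66.55) → (56.32,83.01) → (130.85,23.29) → (159.10,34.88) → (44.03,99.99). Open path.

**Shape 3** — `<path>` cubic bezier, stroke `#008000` → cut (S661, F815). Control points (SVG): P0=(116.52,96.14), P1=(128.14,105.04), P2=(30.74,36.71), P3=(22.39,53.43); sampled at t=k/6. Machine vertices: (116.52,23.07) → (114.16,24.30) → (99.14,33.90) → (76.94,47.36) → (53.09,60.16) → (33.07,67.80) → (22.39,65.78). Open path.

**Shape 4** — `<polyline>` open polyline, stroke `#008000` → cut (S661, F815). Machine vertices: (12.02,74.24) → (138.38,71.48) → (26.01,65.34) → (92.45,36.63) → (27.44,96.56). Open path.

**Shape 5** — `<polygon>` regular polygon, stroke `#008000` → cut (S661, F815). Machine vertices: (12.40,16.97) → (8.72,30.73) → (17.18,42.18) → (31.41,42.71) → (40.69,31.91) → (38.04,17.92) → (25.44,11.27) → (12.40,16.97). Closed: final G1 returns to the first vertex.

(bCNC post)
(Date: synthetic)
G21
G90
G00 X126.52 Y25.72
M3 S661
G01 X15.42 Y91.58 F815
G01 X111.09 Y34.33
G01 X31.10 Y74.77
G01 X111.35 Y18.88
M5
G00 X79.35 Y35.66
M3 S661
G01 X132.04 Y66.55 F815
G01 X56.32 Y83.01
G01 X130.85 Y23.29
G01 X159.10 Y34.88
G01 X44.03 Y99.99
M5
G00 X116.52 Y23.07
M3 S661
G01 X114.16 Y24.30 F815
G01 X99.14 Y33.90
G01 X76.94 Y47.36
G01 X53.09 Y60.16
G01 X33.07 Y67.80
G01 X22.39 Y65.78
M5
G00 X12.02 Y74.24
M3 S661
G01 X138.38 Y71.48 F815
G01 X26.01 Y65.34
G01 X92.45 Y36.63
G01 X27.44 Y96.56
M5
G00 X12.40 Y16.97
M3 S661
G01 X8.72 Y30.73 F815
G01 X17.18 Y42.18
G01 X31.41 Y42.71
G01 X40.69 Y31.91
G01 X38.04 Y17.92
G01 X25.44 Y11.27
G01 X12.40 Y16.97
M5
G00 X0.00 Y0.00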